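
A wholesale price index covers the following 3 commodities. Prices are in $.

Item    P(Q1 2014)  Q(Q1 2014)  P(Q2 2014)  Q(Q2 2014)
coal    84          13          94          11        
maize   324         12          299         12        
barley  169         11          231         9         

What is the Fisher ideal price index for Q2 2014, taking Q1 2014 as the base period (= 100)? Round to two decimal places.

Laspeyres component (base-period weights):
ΣP(Q2 2014)Q(Q1 2014) = 94×13 + 299×12 + 231×11 = 1222 + 3588 + 2541 = 7351
ΣP(Q1 2014)Q(Q1 2014) = 84×13 + 324×12 + 169×11 = 1092 + 3888 + 1859 = 6839
L = 7351 / 6839 × 100 = 107.4865
Paasche component (current-period weights):
ΣP(Q2 2014)Q(Q2 2014) = 94×11 + 299×12 + 231×9 = 1034 + 3588 + 2079 = 6701
ΣP(Q1 2014)Q(Q2 2014) = 84×11 + 324×12 + 169×9 = 924 + 3888 + 1521 = 6333
P = 6701 / 6333 × 100 = 105.8108
Fisher = √(L × P) = √(107.4865 × 105.8108) = 106.6454

106.65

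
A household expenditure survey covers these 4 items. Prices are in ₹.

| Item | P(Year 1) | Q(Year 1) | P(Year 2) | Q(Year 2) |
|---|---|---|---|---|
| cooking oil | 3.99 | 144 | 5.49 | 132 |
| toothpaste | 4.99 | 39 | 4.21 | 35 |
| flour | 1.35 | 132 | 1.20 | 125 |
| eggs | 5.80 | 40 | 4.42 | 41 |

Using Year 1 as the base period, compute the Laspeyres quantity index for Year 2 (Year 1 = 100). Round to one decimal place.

Laspeyres quantity index uses base-period prices as weights.
ΣP(Year 1)·Q(Year 2) = 3.99×132 + 4.99×35 + 1.35×125 + 5.80×41 = 526.68 + 174.65 + 168.75 + 237.8 = 1107.88
ΣP(Year 1)·Q(Year 1) = 3.99×144 + 4.99×39 + 1.35×132 + 5.80×40 = 574.56 + 194.61 + 178.2 + 232 = 1179.37
Index = 1107.88 / 1179.37 × 100 = 93.9383

93.9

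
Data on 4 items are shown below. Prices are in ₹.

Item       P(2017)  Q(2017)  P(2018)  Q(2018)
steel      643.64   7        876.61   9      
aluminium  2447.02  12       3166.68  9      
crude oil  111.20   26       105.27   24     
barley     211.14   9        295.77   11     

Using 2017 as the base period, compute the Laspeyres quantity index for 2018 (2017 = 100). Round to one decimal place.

Laspeyres quantity index uses base-period prices as weights.
ΣP(2017)·Q(2018) = 643.64×9 + 2447.02×9 + 111.20×24 + 211.14×11 = 5792.76 + 22023.18 + 2668.8 + 2322.54 = 32807.28
ΣP(2017)·Q(2017) = 643.64×7 + 2447.02×12 + 111.20×26 + 211.14×9 = 4505.48 + 29364.24 + 2891.2 + 1900.26 = 38661.18
Index = 32807.28 / 38661.18 × 100 = 84.8585

84.9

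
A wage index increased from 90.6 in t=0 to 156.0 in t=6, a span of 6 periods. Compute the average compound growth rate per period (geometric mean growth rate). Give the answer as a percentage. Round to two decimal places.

Growth factor = (156.0/90.6)^(1/6) = (1.721854)^(1/6) = 1.094795
Growth rate = 1.094795 − 1 = 0.094795 = 9.4795%

9.48%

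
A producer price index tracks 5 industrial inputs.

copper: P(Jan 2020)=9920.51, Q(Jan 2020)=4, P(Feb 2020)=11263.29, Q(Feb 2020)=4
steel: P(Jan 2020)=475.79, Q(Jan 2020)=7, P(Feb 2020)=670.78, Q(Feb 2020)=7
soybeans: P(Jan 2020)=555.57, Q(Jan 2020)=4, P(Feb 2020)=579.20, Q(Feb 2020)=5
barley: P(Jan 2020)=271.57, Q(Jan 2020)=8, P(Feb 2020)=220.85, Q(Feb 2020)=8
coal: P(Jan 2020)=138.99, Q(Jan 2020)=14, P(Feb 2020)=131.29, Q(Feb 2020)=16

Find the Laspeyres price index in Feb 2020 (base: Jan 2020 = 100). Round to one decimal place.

112.8

Laspeyres price index uses base-period quantities as weights.
ΣP(Feb 2020)·Q(Jan 2020) = 11263.29×4 + 670.78×7 + 579.20×4 + 220.85×8 + 131.29×14 = 45053.16 + 4695.46 + 2316.8 + 1766.8 + 1838.06 = 55670.28
ΣP(Jan 2020)·Q(Jan 2020) = 9920.51×4 + 475.79×7 + 555.57×4 + 271.57×8 + 138.99×14 = 39682.04 + 3330.53 + 2222.28 + 2172.56 + 1945.86 = 49353.27
Index = 55670.28 / 49353.27 × 100 = 112.7996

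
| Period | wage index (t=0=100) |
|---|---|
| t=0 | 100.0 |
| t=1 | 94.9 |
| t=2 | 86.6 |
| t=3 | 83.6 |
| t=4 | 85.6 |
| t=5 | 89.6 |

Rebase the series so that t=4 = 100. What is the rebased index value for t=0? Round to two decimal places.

116.82

Rebased(t=0) = 100.0 / 85.6 × 100 = 116.8224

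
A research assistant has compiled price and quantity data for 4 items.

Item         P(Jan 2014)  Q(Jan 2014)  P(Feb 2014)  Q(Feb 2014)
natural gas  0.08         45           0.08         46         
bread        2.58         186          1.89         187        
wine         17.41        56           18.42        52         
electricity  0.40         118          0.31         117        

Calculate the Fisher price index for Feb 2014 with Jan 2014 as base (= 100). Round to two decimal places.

94.24

Laspeyres component (base-period weights):
ΣP(Feb 2014)Q(Jan 2014) = 0.08×45 + 1.89×186 + 18.42×56 + 0.31×118 = 3.6 + 351.54 + 1031.52 + 36.58 = 1423.24
ΣP(Jan 2014)Q(Jan 2014) = 0.08×45 + 2.58×186 + 17.41×56 + 0.40×118 = 3.6 + 479.88 + 974.96 + 47.2 = 1505.64
L = 1423.24 / 1505.64 × 100 = 94.5272
Paasche component (current-period weights):
ΣP(Feb 2014)Q(Feb 2014) = 0.08×46 + 1.89×187 + 18.42×52 + 0.31×117 = 3.68 + 353.43 + 957.84 + 36.27 = 1351.22
ΣP(Jan 2014)Q(Feb 2014) = 0.08×46 + 2.58×187 + 17.41×52 + 0.40×117 = 3.68 + 482.46 + 905.32 + 46.8 = 1438.26
P = 1351.22 / 1438.26 × 100 = 93.9482
Fisher = √(L × P) = √(94.5272 × 93.9482) = 94.2373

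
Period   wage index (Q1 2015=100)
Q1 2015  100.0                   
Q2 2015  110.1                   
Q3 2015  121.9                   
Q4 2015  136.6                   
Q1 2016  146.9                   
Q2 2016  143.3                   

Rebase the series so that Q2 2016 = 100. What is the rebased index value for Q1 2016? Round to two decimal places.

Rebased(Q1 2016) = 146.9 / 143.3 × 100 = 102.5122

102.51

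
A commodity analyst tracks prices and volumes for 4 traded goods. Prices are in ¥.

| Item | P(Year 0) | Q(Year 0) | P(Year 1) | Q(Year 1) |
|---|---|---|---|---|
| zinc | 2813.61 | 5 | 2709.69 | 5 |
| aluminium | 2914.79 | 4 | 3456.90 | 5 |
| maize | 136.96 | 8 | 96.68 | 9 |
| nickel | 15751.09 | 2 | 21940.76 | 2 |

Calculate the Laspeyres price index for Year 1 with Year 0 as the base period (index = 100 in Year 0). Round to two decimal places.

Laspeyres price index uses base-period quantities as weights.
ΣP(Year 1)·Q(Year 0) = 2709.69×5 + 3456.90×4 + 96.68×8 + 21940.76×2 = 13548.45 + 13827.6 + 773.44 + 43881.52 = 72031.01
ΣP(Year 0)·Q(Year 0) = 2813.61×5 + 2914.79×4 + 136.96×8 + 15751.09×2 = 14068.05 + 11659.16 + 1095.68 + 31502.18 = 58325.07
Index = 72031.01 / 58325.07 × 100 = 123.4992

123.50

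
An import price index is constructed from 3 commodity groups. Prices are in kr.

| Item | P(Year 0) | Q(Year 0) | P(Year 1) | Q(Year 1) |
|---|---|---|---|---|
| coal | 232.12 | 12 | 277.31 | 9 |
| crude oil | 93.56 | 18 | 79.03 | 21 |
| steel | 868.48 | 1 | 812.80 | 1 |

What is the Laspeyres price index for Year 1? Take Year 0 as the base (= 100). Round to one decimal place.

Laspeyres price index uses base-period quantities as weights.
ΣP(Year 1)·Q(Year 0) = 277.31×12 + 79.03×18 + 812.80×1 = 3327.72 + 1422.54 + 812.8 = 5563.06
ΣP(Year 0)·Q(Year 0) = 232.12×12 + 93.56×18 + 868.48×1 = 2785.44 + 1684.08 + 868.48 = 5338
Index = 5563.06 / 5338 × 100 = 104.2162

104.2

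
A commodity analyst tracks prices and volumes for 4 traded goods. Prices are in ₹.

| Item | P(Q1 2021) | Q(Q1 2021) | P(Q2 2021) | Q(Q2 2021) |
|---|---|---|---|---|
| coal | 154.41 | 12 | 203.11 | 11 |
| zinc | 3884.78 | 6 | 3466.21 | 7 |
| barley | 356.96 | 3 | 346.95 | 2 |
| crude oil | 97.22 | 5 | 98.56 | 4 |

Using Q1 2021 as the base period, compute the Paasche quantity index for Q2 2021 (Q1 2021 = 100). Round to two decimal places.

111.38

Paasche quantity index uses current-period prices as weights.
ΣP(Q2 2021)·Q(Q2 2021) = 203.11×11 + 3466.21×7 + 346.95×2 + 98.56×4 = 2234.21 + 24263.47 + 693.9 + 394.24 = 27585.82
ΣP(Q2 2021)·Q(Q1 2021) = 203.11×12 + 3466.21×6 + 346.95×3 + 98.56×5 = 2437.32 + 20797.26 + 1040.85 + 492.8 = 24768.23
Index = 27585.82 / 24768.23 × 100 = 111.3758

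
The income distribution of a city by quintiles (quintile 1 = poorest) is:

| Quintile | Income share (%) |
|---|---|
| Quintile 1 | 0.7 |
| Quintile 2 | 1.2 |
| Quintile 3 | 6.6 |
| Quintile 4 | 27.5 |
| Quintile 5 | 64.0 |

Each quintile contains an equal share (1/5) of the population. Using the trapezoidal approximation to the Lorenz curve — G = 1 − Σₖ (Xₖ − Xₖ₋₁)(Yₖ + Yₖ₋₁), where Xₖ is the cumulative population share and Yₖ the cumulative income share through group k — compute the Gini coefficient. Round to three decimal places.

0.612

Cumulative income shares Yₖ: 0.0070, 0.0190, 0.0850, 0.3600, 1.0000
Σ (Xₖ−Xₖ₋₁)(Yₖ+Yₖ₋₁) = (1/5)(0.0070+0.0000) + (1/5)(0.0190+0.0070) + (1/5)(0.0850+0.0190) + (1/5)(0.3600+0.0850) + (1/5)(1.0000+0.3600)
  = 0.0014 + 0.0052 + 0.0208 + 0.0890 + 0.2720 = 0.3884
G = 1 − 0.3884 = 0.6116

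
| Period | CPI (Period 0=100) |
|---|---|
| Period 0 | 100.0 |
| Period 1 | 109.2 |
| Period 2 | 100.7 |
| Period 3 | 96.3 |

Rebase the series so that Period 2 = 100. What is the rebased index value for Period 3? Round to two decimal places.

Rebased(Period 3) = 96.3 / 100.7 × 100 = 95.6306

95.63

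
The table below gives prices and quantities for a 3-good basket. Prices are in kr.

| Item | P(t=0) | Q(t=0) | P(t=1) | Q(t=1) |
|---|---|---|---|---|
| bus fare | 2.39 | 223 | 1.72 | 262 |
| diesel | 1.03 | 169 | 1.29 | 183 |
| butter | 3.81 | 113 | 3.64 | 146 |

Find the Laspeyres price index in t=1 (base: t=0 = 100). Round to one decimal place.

89.0

Laspeyres price index uses base-period quantities as weights.
ΣP(t=1)·Q(t=0) = 1.72×223 + 1.29×169 + 3.64×113 = 383.56 + 218.01 + 411.32 = 1012.89
ΣP(t=0)·Q(t=0) = 2.39×223 + 1.03×169 + 3.81×113 = 532.97 + 174.07 + 430.53 = 1137.57
Index = 1012.89 / 1137.57 × 100 = 89.0398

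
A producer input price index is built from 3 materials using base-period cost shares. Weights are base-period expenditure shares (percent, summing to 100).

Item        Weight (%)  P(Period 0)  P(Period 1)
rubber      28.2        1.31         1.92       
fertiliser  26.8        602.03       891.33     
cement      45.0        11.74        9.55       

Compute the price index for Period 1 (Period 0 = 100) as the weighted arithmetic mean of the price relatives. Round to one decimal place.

rubber: 28.2 × (1.92/1.31) = 28.2 × 1.465649 = 41.3313
fertiliser: 26.8 × (891.33/602.03) = 26.8 × 1.480541 = 39.6785
cement: 45.0 × (9.55/11.74) = 45.0 × 0.813458 = 36.6056
Index = Σ wᵢ·(p₁ᵢ/p₀ᵢ) = 41.3313 + 39.6785 + 36.6056 = 117.6154

117.6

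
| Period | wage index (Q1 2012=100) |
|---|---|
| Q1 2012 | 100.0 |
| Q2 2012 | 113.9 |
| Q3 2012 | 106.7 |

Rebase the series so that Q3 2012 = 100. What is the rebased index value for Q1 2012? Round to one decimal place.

93.7

Rebased(Q1 2012) = 100.0 / 106.7 × 100 = 93.7207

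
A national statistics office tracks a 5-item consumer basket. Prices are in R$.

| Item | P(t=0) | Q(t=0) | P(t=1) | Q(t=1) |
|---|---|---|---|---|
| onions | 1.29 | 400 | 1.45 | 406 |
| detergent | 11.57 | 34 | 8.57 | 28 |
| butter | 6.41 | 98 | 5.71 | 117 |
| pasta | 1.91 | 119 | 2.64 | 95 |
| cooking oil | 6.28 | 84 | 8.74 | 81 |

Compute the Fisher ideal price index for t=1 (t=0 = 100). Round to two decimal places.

107.74

Laspeyres component (base-period weights):
ΣP(t=1)Q(t=0) = 1.45×400 + 8.57×34 + 5.71×98 + 2.64×119 + 8.74×84 = 580 + 291.38 + 559.58 + 314.16 + 734.16 = 2479.28
ΣP(t=0)Q(t=0) = 1.29×400 + 11.57×34 + 6.41×98 + 1.91×119 + 6.28×84 = 516 + 393.38 + 628.18 + 227.29 + 527.52 = 2292.37
L = 2479.28 / 2292.37 × 100 = 108.1536
Paasche component (current-period weights):
ΣP(t=1)Q(t=1) = 1.45×406 + 8.57×28 + 5.71×117 + 2.64×95 + 8.74×81 = 588.7 + 239.96 + 668.07 + 250.8 + 707.94 = 2455.47
ΣP(t=0)Q(t=1) = 1.29×406 + 11.57×28 + 6.41×117 + 1.91×95 + 6.28×81 = 523.74 + 323.96 + 749.97 + 181.45 + 508.68 = 2287.8
P = 2455.47 / 2287.8 × 100 = 107.3289
Fisher = √(L × P) = √(108.1536 × 107.3289) = 107.7404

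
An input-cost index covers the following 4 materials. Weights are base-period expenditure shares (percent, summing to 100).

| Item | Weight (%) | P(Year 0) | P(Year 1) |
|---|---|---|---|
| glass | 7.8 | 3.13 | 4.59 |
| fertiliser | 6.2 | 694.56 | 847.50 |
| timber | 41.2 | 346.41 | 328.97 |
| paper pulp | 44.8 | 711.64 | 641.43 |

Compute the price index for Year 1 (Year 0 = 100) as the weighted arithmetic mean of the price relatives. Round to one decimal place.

glass: 7.8 × (4.59/3.13) = 7.8 × 1.466454 = 11.4383
fertiliser: 6.2 × (847.50/694.56) = 6.2 × 1.220197 = 7.5652
timber: 41.2 × (328.97/346.41) = 41.2 × 0.949655 = 39.1258
paper pulp: 44.8 × (641.43/711.64) = 44.8 × 0.901341 = 40.3801
Index = Σ wᵢ·(p₁ᵢ/p₀ᵢ) = 11.4383 + 7.5652 + 39.1258 + 40.3801 = 98.5094

98.5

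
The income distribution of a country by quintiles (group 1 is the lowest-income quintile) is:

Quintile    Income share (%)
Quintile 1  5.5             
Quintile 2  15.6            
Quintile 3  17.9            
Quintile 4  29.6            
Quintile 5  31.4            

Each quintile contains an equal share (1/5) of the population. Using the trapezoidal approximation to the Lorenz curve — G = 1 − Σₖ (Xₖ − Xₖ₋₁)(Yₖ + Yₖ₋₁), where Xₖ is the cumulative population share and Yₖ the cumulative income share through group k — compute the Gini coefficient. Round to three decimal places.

Cumulative income shares Yₖ: 0.0550, 0.2110, 0.3900, 0.6860, 1.0000
Σ (Xₖ−Xₖ₋₁)(Yₖ+Yₖ₋₁) = (1/5)(0.0550+0.0000) + (1/5)(0.2110+0.0550) + (1/5)(0.3900+0.2110) + (1/5)(0.6860+0.3900) + (1/5)(1.0000+0.6860)
  = 0.0110 + 0.0532 + 0.1202 + 0.2152 + 0.3372 = 0.7368
G = 1 − 0.7368 = 0.2632

0.263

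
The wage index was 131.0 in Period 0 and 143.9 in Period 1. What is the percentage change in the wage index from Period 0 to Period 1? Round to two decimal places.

Change = (143.9 − 131.0) / 131.0 × 100
       = 12.9 / 131.0 × 100 = 9.8473%

9.85%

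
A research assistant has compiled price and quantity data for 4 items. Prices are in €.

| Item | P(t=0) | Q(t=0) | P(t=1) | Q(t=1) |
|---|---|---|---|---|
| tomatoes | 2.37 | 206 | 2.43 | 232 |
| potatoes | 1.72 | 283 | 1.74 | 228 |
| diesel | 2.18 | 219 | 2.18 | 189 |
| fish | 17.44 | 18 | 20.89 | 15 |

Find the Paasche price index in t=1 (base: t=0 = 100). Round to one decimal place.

Paasche price index uses current-period quantities as weights.
ΣP(t=1)·Q(t=1) = 2.43×232 + 1.74×228 + 2.18×189 + 20.89×15 = 563.76 + 396.72 + 412.02 + 313.35 = 1685.85
ΣP(t=0)·Q(t=1) = 2.37×232 + 1.72×228 + 2.18×189 + 17.44×15 = 549.84 + 392.16 + 412.02 + 261.6 = 1615.62
Index = 1685.85 / 1615.62 × 100 = 104.3469

104.3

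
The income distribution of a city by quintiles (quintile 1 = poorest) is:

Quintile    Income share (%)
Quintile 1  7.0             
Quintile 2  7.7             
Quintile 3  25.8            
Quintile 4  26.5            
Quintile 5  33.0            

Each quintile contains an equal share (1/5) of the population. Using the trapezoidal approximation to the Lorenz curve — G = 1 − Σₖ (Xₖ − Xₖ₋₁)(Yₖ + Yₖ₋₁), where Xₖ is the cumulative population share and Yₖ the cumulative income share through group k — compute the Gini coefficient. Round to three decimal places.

0.283

Cumulative income shares Yₖ: 0.0700, 0.1470, 0.4050, 0.6700, 1.0000
Σ (Xₖ−Xₖ₋₁)(Yₖ+Yₖ₋₁) = (1/5)(0.0700+0.0000) + (1/5)(0.1470+0.0700) + (1/5)(0.4050+0.1470) + (1/5)(0.6700+0.4050) + (1/5)(1.0000+0.6700)
  = 0.0140 + 0.0434 + 0.1104 + 0.2150 + 0.3340 = 0.7168
G = 1 − 0.7168 = 0.2832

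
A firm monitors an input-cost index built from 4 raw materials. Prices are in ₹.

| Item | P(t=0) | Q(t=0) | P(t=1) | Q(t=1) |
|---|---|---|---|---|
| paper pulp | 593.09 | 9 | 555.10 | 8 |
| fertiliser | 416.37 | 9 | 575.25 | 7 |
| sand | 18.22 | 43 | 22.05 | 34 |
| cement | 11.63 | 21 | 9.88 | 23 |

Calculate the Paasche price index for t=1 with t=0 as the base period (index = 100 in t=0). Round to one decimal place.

Paasche price index uses current-period quantities as weights.
ΣP(t=1)·Q(t=1) = 555.10×8 + 575.25×7 + 22.05×34 + 9.88×23 = 4440.8 + 4026.75 + 749.7 + 227.24 = 9444.49
ΣP(t=0)·Q(t=1) = 593.09×8 + 416.37×7 + 18.22×34 + 11.63×23 = 4744.72 + 2914.59 + 619.48 + 267.49 = 8546.28
Index = 9444.49 / 8546.28 × 100 = 110.5100

110.5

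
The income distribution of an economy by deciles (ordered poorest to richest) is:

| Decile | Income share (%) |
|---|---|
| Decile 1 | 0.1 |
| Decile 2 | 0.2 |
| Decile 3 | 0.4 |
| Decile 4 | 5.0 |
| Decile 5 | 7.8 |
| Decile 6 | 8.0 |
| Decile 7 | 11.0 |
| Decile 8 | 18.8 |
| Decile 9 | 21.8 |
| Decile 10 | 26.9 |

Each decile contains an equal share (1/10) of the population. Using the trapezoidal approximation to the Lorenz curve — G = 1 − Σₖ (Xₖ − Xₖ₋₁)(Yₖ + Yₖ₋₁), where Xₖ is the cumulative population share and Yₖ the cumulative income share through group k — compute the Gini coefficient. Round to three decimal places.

Cumulative income shares Yₖ: 0.0010, 0.0030, 0.0070, 0.0570, 0.1350, 0.2150, 0.3250, 0.5130, 0.7310, 1.0000
Σ (Xₖ−Xₖ₋₁)(Yₖ+Yₖ₋₁) = (1/10)(0.0010+0.0000) + (1/10)(0.0030+0.0010) + (1/10)(0.0070+0.0030) + (1/10)(0.0570+0.0070) + (1/10)(0.1350+0.0570) + (1/10)(0.2150+0.1350) + (1/10)(0.3250+0.2150) + (1/10)(0.5130+0.3250) + (1/10)(0.7310+0.5130) + (1/10)(1.0000+0.7310)
  = 0.0001 + 0.0004 + 0.0010 + 0.0064 + 0.0192 + 0.0350 + 0.0540 + 0.0838 + 0.1244 + 0.1731 = 0.4974
G = 1 − 0.4974 = 0.5026

0.503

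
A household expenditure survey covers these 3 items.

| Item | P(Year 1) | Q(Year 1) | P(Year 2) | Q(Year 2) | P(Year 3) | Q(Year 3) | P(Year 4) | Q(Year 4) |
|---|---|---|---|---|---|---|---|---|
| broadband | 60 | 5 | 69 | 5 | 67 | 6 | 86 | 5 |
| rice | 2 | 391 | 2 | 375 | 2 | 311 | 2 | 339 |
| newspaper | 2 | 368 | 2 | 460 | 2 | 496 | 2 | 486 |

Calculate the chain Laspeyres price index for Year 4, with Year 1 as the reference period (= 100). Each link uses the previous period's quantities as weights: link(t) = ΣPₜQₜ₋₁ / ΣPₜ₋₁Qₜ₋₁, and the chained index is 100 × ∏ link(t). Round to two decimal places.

Link Year 1→Year 2:
ΣP(Year 2)Q(Year 1) = 69×5 + 2×391 + 2×368 = 345 + 782 + 736 = 1863
ΣP(Year 1)Q(Year 1) = 60×5 + 2×391 + 2×368 = 300 + 782 + 736 = 1818
link = 1863/1818 = 1.024752
Link Year 2→Year 3:
ΣP(Year 3)Q(Year 2) = 67×5 + 2×375 + 2×460 = 335 + 750 + 920 = 2005
ΣP(Year 2)Q(Year 2) = 69×5 + 2×375 + 2×460 = 345 + 750 + 920 = 2015
link = 2005/2015 = 0.995037
Link Year 3→Year 4:
ΣP(Year 4)Q(Year 3) = 86×6 + 2×311 + 2×496 = 516 + 622 + 992 = 2130
ΣP(Year 3)Q(Year 3) = 67×6 + 2×311 + 2×496 = 402 + 622 + 992 = 2016
link = 2130/2016 = 1.056548
Chained index = 100 × 1.024752 × 0.995037 × 1.056548 = 107.7327

107.73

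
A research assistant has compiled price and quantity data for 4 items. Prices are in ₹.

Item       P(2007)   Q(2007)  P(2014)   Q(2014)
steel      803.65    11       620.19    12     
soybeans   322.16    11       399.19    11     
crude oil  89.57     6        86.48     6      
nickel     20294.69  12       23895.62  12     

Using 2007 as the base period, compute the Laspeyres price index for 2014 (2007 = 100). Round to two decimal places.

Laspeyres price index uses base-period quantities as weights.
ΣP(2014)·Q(2007) = 620.19×11 + 399.19×11 + 86.48×6 + 23895.62×12 = 6822.09 + 4391.09 + 518.88 + 286747.44 = 298479.5
ΣP(2007)·Q(2007) = 803.65×11 + 322.16×11 + 89.57×6 + 20294.69×12 = 8840.15 + 3543.76 + 537.42 + 243536.28 = 256457.61
Index = 298479.5 / 256457.61 × 100 = 116.3855

116.39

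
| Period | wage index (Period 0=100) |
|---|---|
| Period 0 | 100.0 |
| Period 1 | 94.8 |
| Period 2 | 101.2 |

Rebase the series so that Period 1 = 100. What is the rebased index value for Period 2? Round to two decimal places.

106.75

Rebased(Period 2) = 101.2 / 94.8 × 100 = 106.7511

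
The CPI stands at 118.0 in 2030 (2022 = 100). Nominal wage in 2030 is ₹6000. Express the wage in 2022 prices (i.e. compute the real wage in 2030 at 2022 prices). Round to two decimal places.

5084.75

Real = Nominal ÷ (Index/100) = 6000 ÷ (118.0/100)
     = 6000 ÷ 1.180 = 5084.7458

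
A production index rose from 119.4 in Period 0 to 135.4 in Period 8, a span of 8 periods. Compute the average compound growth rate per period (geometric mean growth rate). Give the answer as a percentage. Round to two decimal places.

Growth factor = (135.4/119.4)^(1/8) = (1.134003)^(1/8) = 1.015843
Growth rate = 1.015843 − 1 = 0.015843 = 1.5843%

1.58%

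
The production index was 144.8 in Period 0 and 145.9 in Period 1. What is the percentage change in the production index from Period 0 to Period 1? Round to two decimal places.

0.76%

Change = (145.9 − 144.8) / 144.8 × 100
       = 1.1 / 144.8 × 100 = 0.7597%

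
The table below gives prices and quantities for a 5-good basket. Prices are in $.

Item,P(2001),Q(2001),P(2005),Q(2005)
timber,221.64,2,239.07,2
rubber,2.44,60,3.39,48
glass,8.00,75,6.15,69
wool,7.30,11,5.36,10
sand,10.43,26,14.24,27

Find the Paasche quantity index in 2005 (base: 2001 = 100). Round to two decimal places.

Paasche quantity index uses current-period prices as weights.
ΣP(2005)·Q(2005) = 239.07×2 + 3.39×48 + 6.15×69 + 5.36×10 + 14.24×27 = 478.14 + 162.72 + 424.35 + 53.6 + 384.48 = 1503.29
ΣP(2005)·Q(2001) = 239.07×2 + 3.39×60 + 6.15×75 + 5.36×11 + 14.24×26 = 478.14 + 203.4 + 461.25 + 58.96 + 370.24 = 1571.99
Index = 1503.29 / 1571.99 × 100 = 95.6297

95.63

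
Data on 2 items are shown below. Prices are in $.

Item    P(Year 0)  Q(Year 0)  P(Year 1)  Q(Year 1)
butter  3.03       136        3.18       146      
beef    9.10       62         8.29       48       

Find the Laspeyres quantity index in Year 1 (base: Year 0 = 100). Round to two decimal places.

Laspeyres quantity index uses base-period prices as weights.
ΣP(Year 0)·Q(Year 1) = 3.03×146 + 9.10×48 = 442.38 + 436.8 = 879.18
ΣP(Year 0)·Q(Year 0) = 3.03×136 + 9.10×62 = 412.08 + 564.2 = 976.28
Index = 879.18 / 976.28 × 100 = 90.0541

90.05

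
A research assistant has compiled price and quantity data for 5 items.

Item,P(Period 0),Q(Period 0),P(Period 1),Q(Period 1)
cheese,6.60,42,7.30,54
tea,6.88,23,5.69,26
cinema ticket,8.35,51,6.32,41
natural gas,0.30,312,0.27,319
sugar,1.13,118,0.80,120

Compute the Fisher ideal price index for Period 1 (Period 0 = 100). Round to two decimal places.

Laspeyres component (base-period weights):
ΣP(Period 1)Q(Period 0) = 7.30×42 + 5.69×23 + 6.32×51 + 0.27×312 + 0.80×118 = 306.6 + 130.87 + 322.32 + 84.24 + 94.4 = 938.43
ΣP(Period 0)Q(Period 0) = 6.60×42 + 6.88×23 + 8.35×51 + 0.30×312 + 1.13×118 = 277.2 + 158.24 + 425.85 + 93.6 + 133.34 = 1088.23
L = 938.43 / 1088.23 × 100 = 86.2345
Paasche component (current-period weights):
ΣP(Period 1)Q(Period 1) = 7.30×54 + 5.69×26 + 6.32×41 + 0.27×319 + 0.80×120 = 394.2 + 147.94 + 259.12 + 86.13 + 96 = 983.39
ΣP(Period 0)Q(Period 1) = 6.60×54 + 6.88×26 + 8.35×41 + 0.30×319 + 1.13×120 = 356.4 + 178.88 + 342.35 + 95.7 + 135.6 = 1108.93
P = 983.39 / 1108.93 × 100 = 88.6792
Fisher = √(L × P) = √(86.2345 × 88.6792) = 87.4483

87.45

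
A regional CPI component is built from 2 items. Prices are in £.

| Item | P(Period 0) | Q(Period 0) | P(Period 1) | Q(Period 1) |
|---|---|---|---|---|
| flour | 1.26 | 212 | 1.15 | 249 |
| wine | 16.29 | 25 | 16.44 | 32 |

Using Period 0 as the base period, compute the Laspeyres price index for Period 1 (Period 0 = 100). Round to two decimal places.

97.10

Laspeyres price index uses base-period quantities as weights.
ΣP(Period 1)·Q(Period 0) = 1.15×212 + 16.44×25 = 243.8 + 411 = 654.8
ΣP(Period 0)·Q(Period 0) = 1.26×212 + 16.29×25 = 267.12 + 407.25 = 674.37
Index = 654.8 / 674.37 × 100 = 97.0980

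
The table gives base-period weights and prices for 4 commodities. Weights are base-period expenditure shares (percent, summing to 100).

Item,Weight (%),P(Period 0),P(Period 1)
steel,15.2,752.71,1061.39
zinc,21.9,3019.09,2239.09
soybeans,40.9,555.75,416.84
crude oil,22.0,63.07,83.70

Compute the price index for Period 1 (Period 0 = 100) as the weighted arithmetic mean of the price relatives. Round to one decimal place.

steel: 15.2 × (1061.39/752.71) = 15.2 × 1.410092 = 21.4334
zinc: 21.9 × (2239.09/3019.09) = 21.9 × 0.741644 = 16.2420
soybeans: 40.9 × (416.84/555.75) = 40.9 × 0.750049 = 30.6770
crude oil: 22.0 × (83.70/63.07) = 22.0 × 1.327097 = 29.1961
Index = Σ wᵢ·(p₁ᵢ/p₀ᵢ) = 21.4334 + 16.2420 + 30.6770 + 29.1961 = 97.5486

97.5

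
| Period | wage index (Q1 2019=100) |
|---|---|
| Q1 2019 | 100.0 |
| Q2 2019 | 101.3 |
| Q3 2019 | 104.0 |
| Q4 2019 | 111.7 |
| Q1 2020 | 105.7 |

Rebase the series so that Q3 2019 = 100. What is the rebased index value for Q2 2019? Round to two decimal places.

Rebased(Q2 2019) = 101.3 / 104.0 × 100 = 97.4038

97.40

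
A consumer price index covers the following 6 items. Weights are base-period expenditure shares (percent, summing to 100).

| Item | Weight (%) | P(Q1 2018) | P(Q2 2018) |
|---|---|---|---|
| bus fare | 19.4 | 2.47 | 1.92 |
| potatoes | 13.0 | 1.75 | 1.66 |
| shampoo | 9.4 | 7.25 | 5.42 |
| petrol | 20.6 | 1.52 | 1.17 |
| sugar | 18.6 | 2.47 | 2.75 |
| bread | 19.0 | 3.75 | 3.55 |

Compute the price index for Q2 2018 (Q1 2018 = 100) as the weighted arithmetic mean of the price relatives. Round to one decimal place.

bus fare: 19.4 × (1.92/2.47) = 19.4 × 0.777328 = 15.0802
potatoes: 13.0 × (1.66/1.75) = 13.0 × 0.948571 = 12.3314
shampoo: 9.4 × (5.42/7.25) = 9.4 × 0.747586 = 7.0273
petrol: 20.6 × (1.17/1.52) = 20.6 × 0.769737 = 15.8566
sugar: 18.6 × (2.75/2.47) = 18.6 × 1.113360 = 20.7085
bread: 19.0 × (3.55/3.75) = 19.0 × 0.946667 = 17.9867
Index = Σ wᵢ·(p₁ᵢ/p₀ᵢ) = 15.0802 + 12.3314 + 7.0273 + 15.8566 + 20.7085 + 17.9867 = 88.9906

89.0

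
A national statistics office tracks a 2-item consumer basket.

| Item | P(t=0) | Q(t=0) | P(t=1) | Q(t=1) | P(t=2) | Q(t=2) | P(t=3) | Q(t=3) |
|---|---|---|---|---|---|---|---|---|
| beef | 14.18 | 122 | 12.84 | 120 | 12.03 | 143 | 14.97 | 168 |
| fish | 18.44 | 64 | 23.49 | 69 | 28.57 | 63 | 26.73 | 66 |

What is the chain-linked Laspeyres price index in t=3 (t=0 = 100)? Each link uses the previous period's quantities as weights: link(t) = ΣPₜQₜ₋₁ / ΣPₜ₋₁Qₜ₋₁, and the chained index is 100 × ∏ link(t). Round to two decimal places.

123.80

Link t=0→t=1:
ΣP(t=1)Q(t=0) = 12.84×122 + 23.49×64 = 1566.48 + 1503.36 = 3069.84
ΣP(t=0)Q(t=0) = 14.18×122 + 18.44×64 = 1729.96 + 1180.16 = 2910.12
link = 3069.84/2910.12 = 1.054884
Link t=1→t=2:
ΣP(t=2)Q(t=1) = 12.03×120 + 28.57×69 = 1443.6 + 1971.33 = 3414.93
ΣP(t=1)Q(t=1) = 12.84×120 + 23.49×69 = 1540.8 + 1620.81 = 3161.61
link = 3414.93/3161.61 = 1.080124
Link t=2→t=3:
ΣP(t=3)Q(t=2) = 14.97×143 + 26.73×63 = 2140.71 + 1683.99 = 3824.7
ΣP(t=2)Q(t=2) = 12.03×143 + 28.57×63 = 1720.29 + 1799.91 = 3520.2
link = 3824.7/3520.2 = 1.086501
Chained index = 100 × 1.054884 × 1.080124 × 1.086501 = 123.7965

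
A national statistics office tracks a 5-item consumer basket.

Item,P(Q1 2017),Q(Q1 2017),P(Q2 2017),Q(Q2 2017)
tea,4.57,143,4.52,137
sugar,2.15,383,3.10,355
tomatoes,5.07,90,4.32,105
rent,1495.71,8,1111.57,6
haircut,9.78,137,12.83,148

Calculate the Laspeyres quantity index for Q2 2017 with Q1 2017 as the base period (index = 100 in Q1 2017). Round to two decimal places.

Laspeyres quantity index uses base-period prices as weights.
ΣP(Q1 2017)·Q(Q2 2017) = 4.57×137 + 2.15×355 + 5.07×105 + 1495.71×6 + 9.78×148 = 626.09 + 763.25 + 532.35 + 8974.26 + 1447.44 = 12343.39
ΣP(Q1 2017)·Q(Q1 2017) = 4.57×143 + 2.15×383 + 5.07×90 + 1495.71×8 + 9.78×137 = 653.51 + 823.45 + 456.3 + 11965.68 + 1339.86 = 15238.8
Index = 12343.39 / 15238.8 × 100 = 80.9998

81.00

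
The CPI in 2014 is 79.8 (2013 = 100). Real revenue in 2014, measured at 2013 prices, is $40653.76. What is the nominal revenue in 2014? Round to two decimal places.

32441.70

Nominal = Real × (Index/100) = 40653.76 × (79.8/100)
        = 40653.76 × 0.798 = 32441.7005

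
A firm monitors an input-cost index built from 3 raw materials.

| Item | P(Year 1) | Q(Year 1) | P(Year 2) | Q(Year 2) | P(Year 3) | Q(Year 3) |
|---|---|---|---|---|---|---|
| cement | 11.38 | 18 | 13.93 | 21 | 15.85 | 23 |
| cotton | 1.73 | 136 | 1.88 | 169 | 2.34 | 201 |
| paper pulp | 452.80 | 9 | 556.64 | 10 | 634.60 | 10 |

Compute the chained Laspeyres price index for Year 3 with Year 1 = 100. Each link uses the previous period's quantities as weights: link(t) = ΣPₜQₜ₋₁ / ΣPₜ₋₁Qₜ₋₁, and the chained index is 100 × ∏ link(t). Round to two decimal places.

Link Year 1→Year 2:
ΣP(Year 2)Q(Year 1) = 13.93×18 + 1.88×136 + 556.64×9 = 250.74 + 255.68 + 5009.76 = 5516.18
ΣP(Year 1)Q(Year 1) = 11.38×18 + 1.73×136 + 452.80×9 = 204.84 + 235.28 + 4075.2 = 4515.32
link = 5516.18/4515.32 = 1.221659
Link Year 2→Year 3:
ΣP(Year 3)Q(Year 2) = 15.85×21 + 2.34×169 + 634.60×10 = 332.85 + 395.46 + 6346 = 7074.31
ΣP(Year 2)Q(Year 2) = 13.93×21 + 1.88×169 + 556.64×10 = 292.53 + 317.72 + 5566.4 = 6176.65
link = 7074.31/6176.65 = 1.145331
Chained index = 100 × 1.221659 × 1.145331 = 139.9204

139.92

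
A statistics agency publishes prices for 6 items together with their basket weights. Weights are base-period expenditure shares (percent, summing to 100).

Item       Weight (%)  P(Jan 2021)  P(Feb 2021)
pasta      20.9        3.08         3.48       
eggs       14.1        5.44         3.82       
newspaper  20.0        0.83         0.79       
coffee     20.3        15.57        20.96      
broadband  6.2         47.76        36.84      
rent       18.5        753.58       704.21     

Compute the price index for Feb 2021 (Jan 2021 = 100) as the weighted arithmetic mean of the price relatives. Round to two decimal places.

101.95

pasta: 20.9 × (3.48/3.08) = 20.9 × 1.129870 = 23.6143
eggs: 14.1 × (3.82/5.44) = 14.1 × 0.702206 = 9.9011
newspaper: 20.0 × (0.79/0.83) = 20.0 × 0.951807 = 19.0361
coffee: 20.3 × (20.96/15.57) = 20.3 × 1.346179 = 27.3274
broadband: 6.2 × (36.84/47.76) = 6.2 × 0.771357 = 4.7824
rent: 18.5 × (704.21/753.58) = 18.5 × 0.934486 = 17.2880
Index = Σ wᵢ·(p₁ᵢ/p₀ᵢ) = 23.6143 + 9.9011 + 19.0361 + 27.3274 + 4.7824 + 17.2880 = 101.9494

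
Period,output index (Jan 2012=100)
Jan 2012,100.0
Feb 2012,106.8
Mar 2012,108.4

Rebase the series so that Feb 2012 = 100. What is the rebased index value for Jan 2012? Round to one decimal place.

Rebased(Jan 2012) = 100.0 / 106.8 × 100 = 93.6330

93.6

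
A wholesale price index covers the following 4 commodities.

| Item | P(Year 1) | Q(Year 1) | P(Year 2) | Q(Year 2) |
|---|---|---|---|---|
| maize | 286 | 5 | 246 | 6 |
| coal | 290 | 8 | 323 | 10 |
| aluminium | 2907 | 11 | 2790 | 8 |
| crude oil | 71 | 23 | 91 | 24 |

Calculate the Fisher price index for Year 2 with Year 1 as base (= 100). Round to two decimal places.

98.36

Laspeyres component (base-period weights):
ΣP(Year 2)Q(Year 1) = 246×5 + 323×8 + 2790×11 + 91×23 = 1230 + 2584 + 30690 + 2093 = 36597
ΣP(Year 1)Q(Year 1) = 286×5 + 290×8 + 2907×11 + 71×23 = 1430 + 2320 + 31977 + 1633 = 37360
L = 36597 / 37360 × 100 = 97.9577
Paasche component (current-period weights):
ΣP(Year 2)Q(Year 2) = 246×6 + 323×10 + 2790×8 + 91×24 = 1476 + 3230 + 22320 + 2184 = 29210
ΣP(Year 1)Q(Year 2) = 286×6 + 290×10 + 2907×8 + 71×24 = 1716 + 2900 + 23256 + 1704 = 29576
P = 29210 / 29576 × 100 = 98.7625
Fisher = √(L × P) = √(97.9577 × 98.7625) = 98.3593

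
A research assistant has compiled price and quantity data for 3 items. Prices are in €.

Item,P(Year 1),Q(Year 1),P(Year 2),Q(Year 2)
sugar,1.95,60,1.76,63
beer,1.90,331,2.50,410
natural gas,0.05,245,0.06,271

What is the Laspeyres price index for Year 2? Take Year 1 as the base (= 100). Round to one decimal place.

Laspeyres price index uses base-period quantities as weights.
ΣP(Year 2)·Q(Year 1) = 1.76×60 + 2.50×331 + 0.06×245 = 105.6 + 827.5 + 14.7 = 947.8
ΣP(Year 1)·Q(Year 1) = 1.95×60 + 1.90×331 + 0.05×245 = 117 + 628.9 + 12.25 = 758.15
Index = 947.8 / 758.15 × 100 = 125.0148

125.0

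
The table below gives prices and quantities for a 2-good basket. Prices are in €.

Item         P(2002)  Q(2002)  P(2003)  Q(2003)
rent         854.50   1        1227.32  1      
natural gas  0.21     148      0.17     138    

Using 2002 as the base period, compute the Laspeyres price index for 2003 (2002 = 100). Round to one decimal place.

Laspeyres price index uses base-period quantities as weights.
ΣP(2003)·Q(2002) = 1227.32×1 + 0.17×148 = 1227.32 + 25.16 = 1252.48
ΣP(2002)·Q(2002) = 854.50×1 + 0.21×148 = 854.5 + 31.08 = 885.58
Index = 1252.48 / 885.58 × 100 = 141.4305

141.4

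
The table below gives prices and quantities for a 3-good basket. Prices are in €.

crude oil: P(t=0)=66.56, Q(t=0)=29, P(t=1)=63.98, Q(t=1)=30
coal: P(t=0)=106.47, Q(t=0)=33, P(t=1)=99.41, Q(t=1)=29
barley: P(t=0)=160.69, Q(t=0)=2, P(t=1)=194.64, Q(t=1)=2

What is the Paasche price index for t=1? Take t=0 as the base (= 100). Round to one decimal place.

Paasche price index uses current-period quantities as weights.
ΣP(t=1)·Q(t=1) = 63.98×30 + 99.41×29 + 194.64×2 = 1919.4 + 2882.89 + 389.28 = 5191.57
ΣP(t=0)·Q(t=1) = 66.56×30 + 106.47×29 + 160.69×2 = 1996.8 + 3087.63 + 321.38 = 5405.81
Index = 5191.57 / 5405.81 × 100 = 96.0369

96.0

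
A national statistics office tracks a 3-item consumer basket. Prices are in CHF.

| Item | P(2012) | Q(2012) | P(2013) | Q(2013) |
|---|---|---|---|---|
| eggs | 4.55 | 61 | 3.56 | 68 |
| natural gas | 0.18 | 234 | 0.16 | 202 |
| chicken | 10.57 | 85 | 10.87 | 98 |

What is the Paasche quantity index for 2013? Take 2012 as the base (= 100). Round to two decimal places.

Paasche quantity index uses current-period prices as weights.
ΣP(2013)·Q(2013) = 3.56×68 + 0.16×202 + 10.87×98 = 242.08 + 32.32 + 1065.26 = 1339.66
ΣP(2013)·Q(2012) = 3.56×61 + 0.16×234 + 10.87×85 = 217.16 + 37.44 + 923.95 = 1178.55
Index = 1339.66 / 1178.55 × 100 = 113.6702

113.67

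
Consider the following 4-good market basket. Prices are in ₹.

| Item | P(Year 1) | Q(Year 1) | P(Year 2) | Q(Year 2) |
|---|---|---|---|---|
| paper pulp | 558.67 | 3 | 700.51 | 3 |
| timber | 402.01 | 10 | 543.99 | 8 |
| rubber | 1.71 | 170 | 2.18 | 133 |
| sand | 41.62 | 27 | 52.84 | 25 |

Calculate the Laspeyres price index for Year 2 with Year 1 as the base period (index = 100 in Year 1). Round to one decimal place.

131.3

Laspeyres price index uses base-period quantities as weights.
ΣP(Year 2)·Q(Year 1) = 700.51×3 + 543.99×10 + 2.18×170 + 52.84×27 = 2101.53 + 5439.9 + 370.6 + 1426.68 = 9338.71
ΣP(Year 1)·Q(Year 1) = 558.67×3 + 402.01×10 + 1.71×170 + 41.62×27 = 1676.01 + 4020.1 + 290.7 + 1123.74 = 7110.55
Index = 9338.71 / 7110.55 × 100 = 131.3360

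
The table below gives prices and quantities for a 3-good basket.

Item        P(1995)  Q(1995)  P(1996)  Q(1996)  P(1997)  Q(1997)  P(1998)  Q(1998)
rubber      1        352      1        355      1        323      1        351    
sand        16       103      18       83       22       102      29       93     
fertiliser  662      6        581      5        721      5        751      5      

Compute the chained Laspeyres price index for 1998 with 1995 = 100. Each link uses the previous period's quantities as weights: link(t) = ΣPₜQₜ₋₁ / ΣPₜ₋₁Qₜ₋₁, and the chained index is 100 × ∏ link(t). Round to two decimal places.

132.24

Link 1995→1996:
ΣP(1996)Q(1995) = 1×352 + 18×103 + 581×6 = 352 + 1854 + 3486 = 5692
ΣP(1995)Q(1995) = 1×352 + 16×103 + 662×6 = 352 + 1648 + 3972 = 5972
link = 5692/5972 = 0.953115
Link 1996→1997:
ΣP(1997)Q(1996) = 1×355 + 22×83 + 721×5 = 355 + 1826 + 3605 = 5786
ΣP(1996)Q(1996) = 1×355 + 18×83 + 581×5 = 355 + 1494 + 2905 = 4754
link = 5786/4754 = 1.217080
Link 1997→1998:
ΣP(1998)Q(1997) = 1×323 + 29×102 + 751×5 = 323 + 2958 + 3755 = 7036
ΣP(1997)Q(1997) = 1×323 + 22×102 + 721×5 = 323 + 2244 + 3605 = 6172
link = 7036/6172 = 1.139987
Chained index = 100 × 0.953115 × 1.217080 × 1.139987 = 132.2404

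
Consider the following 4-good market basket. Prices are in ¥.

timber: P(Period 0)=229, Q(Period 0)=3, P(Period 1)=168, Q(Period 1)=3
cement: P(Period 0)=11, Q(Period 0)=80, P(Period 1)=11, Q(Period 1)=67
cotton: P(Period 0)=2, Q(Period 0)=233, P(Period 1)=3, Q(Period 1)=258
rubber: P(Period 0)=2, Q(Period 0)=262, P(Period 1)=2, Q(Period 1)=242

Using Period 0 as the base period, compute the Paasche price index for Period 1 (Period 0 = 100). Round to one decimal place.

Paasche price index uses current-period quantities as weights.
ΣP(Period 1)·Q(Period 1) = 168×3 + 11×67 + 3×258 + 2×242 = 504 + 737 + 774 + 484 = 2499
ΣP(Period 0)·Q(Period 1) = 229×3 + 11×67 + 2×258 + 2×242 = 687 + 737 + 516 + 484 = 2424
Index = 2499 / 2424 × 100 = 103.0941

103.1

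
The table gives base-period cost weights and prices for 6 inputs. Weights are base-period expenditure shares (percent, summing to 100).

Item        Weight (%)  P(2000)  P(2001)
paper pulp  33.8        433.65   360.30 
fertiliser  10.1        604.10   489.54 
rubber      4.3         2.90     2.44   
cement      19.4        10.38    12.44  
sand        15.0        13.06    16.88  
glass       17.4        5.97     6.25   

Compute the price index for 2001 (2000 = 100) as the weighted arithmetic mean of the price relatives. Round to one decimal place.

paper pulp: 33.8 × (360.30/433.65) = 33.8 × 0.830854 = 28.0829
fertiliser: 10.1 × (489.54/604.10) = 10.1 × 0.810363 = 8.1847
rubber: 4.3 × (2.44/2.90) = 4.3 × 0.841379 = 3.6179
cement: 19.4 × (12.44/10.38) = 19.4 × 1.198459 = 23.2501
sand: 15.0 × (16.88/13.06) = 15.0 × 1.292496 = 19.3874
glass: 17.4 × (6.25/5.97) = 17.4 × 1.046901 = 18.2161
Index = Σ wᵢ·(p₁ᵢ/p₀ᵢ) = 28.0829 + 8.1847 + 3.6179 + 23.2501 + 19.3874 + 18.2161 = 100.7391

100.7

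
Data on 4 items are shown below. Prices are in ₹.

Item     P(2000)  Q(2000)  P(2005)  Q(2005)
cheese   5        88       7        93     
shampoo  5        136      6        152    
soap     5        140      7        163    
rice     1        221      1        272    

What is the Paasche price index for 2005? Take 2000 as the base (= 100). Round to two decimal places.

Paasche price index uses current-period quantities as weights.
ΣP(2005)·Q(2005) = 7×93 + 6×152 + 7×163 + 1×272 = 651 + 912 + 1141 + 272 = 2976
ΣP(2000)·Q(2005) = 5×93 + 5×152 + 5×163 + 1×272 = 465 + 760 + 815 + 272 = 2312
Index = 2976 / 2312 × 100 = 128.7197

128.72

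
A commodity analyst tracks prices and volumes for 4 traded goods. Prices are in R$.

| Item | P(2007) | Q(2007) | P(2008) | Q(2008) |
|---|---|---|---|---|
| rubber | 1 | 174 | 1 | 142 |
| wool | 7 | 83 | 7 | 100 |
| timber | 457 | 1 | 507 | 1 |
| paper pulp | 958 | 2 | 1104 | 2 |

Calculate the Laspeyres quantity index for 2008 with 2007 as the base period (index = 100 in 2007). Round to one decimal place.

102.8

Laspeyres quantity index uses base-period prices as weights.
ΣP(2007)·Q(2008) = 1×142 + 7×100 + 457×1 + 958×2 = 142 + 700 + 457 + 1916 = 3215
ΣP(2007)·Q(2007) = 1×174 + 7×83 + 457×1 + 958×2 = 174 + 581 + 457 + 1916 = 3128
Index = 3215 / 3128 × 100 = 102.7813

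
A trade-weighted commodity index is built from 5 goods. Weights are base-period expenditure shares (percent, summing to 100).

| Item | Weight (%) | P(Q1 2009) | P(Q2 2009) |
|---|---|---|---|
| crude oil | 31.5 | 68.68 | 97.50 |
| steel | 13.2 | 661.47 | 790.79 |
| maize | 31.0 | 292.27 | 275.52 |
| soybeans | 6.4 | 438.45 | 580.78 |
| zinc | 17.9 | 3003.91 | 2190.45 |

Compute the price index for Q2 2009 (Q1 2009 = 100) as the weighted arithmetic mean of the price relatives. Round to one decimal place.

111.3

crude oil: 31.5 × (97.50/68.68) = 31.5 × 1.419627 = 44.7183
steel: 13.2 × (790.79/661.47) = 13.2 × 1.195504 = 15.7807
maize: 31.0 × (275.52/292.27) = 31.0 × 0.942690 = 29.2234
soybeans: 6.4 × (580.78/438.45) = 6.4 × 1.324621 = 8.4776
zinc: 17.9 × (2190.45/3003.91) = 17.9 × 0.729200 = 13.0527
Index = Σ wᵢ·(p₁ᵢ/p₀ᵢ) = 44.7183 + 15.7807 + 29.2234 + 8.4776 + 13.0527 = 111.2525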